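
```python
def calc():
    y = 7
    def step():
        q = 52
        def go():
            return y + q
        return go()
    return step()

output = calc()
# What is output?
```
59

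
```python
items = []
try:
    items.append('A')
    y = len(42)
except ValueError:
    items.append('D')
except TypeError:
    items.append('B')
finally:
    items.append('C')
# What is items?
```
['A', 'B', 'C']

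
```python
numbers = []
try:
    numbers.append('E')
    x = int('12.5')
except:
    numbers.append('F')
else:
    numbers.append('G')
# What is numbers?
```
['E', 'F']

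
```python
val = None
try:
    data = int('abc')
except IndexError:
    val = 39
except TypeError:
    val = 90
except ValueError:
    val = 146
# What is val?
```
146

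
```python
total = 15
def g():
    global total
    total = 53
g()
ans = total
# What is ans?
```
53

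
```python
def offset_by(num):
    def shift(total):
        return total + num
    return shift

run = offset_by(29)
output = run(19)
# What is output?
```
48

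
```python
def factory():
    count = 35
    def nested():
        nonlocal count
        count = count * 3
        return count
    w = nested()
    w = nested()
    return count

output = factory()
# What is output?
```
315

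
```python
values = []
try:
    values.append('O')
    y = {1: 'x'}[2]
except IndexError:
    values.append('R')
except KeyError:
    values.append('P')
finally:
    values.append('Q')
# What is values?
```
['O', 'P', 'Q']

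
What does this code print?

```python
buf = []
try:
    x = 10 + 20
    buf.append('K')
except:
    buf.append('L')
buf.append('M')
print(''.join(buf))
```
KM

No exception, try block completes normally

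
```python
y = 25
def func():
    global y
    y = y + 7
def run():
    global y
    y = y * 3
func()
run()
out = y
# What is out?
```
96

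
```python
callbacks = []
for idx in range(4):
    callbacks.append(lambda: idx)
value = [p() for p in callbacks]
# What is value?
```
[3, 3, 3, 3]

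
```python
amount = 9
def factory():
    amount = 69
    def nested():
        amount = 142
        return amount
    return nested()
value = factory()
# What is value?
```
142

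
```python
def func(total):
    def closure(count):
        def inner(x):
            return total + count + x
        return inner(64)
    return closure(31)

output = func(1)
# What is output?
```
96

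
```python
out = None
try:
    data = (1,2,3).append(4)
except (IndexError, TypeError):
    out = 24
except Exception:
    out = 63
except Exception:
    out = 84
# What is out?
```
63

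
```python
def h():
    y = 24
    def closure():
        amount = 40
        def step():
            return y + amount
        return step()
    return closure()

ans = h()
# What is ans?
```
64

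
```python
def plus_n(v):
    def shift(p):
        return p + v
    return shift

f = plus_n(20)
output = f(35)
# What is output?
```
55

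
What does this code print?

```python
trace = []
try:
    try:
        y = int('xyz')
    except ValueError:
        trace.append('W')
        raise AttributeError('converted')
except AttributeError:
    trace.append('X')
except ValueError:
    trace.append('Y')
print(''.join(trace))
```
WX

New AttributeError raised, caught by outer AttributeError handler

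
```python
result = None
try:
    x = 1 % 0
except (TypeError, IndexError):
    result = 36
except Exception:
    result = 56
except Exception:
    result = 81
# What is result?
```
56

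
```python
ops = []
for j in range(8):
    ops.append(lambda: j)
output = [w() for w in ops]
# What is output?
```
[7, 7, 7, 7, 7, 7, 7, 7]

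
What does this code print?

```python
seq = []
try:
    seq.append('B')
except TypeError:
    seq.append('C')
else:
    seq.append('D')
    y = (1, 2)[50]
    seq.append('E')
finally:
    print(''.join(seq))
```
BD

Try succeeds, else appends 'D', IndexError in else is uncaught, finally prints before exception propagates ('E' never appended)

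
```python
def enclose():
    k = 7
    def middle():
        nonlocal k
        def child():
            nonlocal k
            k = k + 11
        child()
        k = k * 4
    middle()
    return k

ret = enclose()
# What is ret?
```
72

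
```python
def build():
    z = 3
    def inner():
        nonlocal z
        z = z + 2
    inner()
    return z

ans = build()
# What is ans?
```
5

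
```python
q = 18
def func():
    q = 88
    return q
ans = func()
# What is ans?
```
88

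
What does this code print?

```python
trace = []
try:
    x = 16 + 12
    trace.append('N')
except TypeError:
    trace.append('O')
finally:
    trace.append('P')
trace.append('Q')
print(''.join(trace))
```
NPQ

finally runs after normal execution too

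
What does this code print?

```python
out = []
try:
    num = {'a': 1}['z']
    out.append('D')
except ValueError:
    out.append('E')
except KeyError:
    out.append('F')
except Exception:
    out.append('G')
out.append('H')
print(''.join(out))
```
FH

KeyError matches before generic Exception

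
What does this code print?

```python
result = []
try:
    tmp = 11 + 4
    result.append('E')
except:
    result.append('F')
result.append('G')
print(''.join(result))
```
EG

No exception, try block completes normally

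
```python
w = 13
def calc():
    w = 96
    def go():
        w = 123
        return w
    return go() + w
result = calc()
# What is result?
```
219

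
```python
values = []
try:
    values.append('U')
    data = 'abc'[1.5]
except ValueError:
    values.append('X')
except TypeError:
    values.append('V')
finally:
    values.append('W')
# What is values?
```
['U', 'V', 'W']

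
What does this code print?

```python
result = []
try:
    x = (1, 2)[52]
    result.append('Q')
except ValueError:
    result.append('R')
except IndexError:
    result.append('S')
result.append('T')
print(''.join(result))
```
ST

IndexError is caught by its specific handler, not ValueError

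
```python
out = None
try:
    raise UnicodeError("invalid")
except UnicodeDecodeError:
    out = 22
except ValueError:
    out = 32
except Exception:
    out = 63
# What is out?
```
32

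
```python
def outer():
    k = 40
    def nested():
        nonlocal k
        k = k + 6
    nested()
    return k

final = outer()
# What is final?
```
46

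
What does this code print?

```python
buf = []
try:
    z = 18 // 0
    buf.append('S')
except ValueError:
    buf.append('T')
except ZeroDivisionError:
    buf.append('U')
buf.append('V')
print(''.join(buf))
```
UV

ZeroDivisionError is caught by its specific handler, not ValueError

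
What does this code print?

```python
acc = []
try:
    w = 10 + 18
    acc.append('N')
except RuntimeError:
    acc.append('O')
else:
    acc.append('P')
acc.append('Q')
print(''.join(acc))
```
NPQ

else block runs when no exception occurs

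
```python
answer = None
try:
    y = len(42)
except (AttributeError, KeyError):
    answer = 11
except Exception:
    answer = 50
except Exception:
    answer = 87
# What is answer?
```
50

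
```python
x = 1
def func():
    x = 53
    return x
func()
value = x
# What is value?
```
1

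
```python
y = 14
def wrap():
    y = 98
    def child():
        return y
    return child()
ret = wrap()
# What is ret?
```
98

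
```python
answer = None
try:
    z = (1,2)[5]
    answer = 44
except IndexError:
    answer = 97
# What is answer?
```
97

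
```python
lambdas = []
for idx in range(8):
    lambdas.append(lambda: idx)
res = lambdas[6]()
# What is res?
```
7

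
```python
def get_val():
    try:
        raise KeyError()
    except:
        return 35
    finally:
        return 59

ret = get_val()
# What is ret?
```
59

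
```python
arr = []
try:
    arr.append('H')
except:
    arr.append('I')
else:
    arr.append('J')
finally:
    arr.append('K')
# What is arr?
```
['H', 'J', 'K']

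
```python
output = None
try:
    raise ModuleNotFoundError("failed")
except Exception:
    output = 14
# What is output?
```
14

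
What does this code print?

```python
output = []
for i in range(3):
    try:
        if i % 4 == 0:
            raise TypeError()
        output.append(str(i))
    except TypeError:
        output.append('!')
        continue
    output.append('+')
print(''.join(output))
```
!1+2+

continue in except skips rest of loop body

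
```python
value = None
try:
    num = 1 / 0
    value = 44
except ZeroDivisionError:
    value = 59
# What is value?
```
59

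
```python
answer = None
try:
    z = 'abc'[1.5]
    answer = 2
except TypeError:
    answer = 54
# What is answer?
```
54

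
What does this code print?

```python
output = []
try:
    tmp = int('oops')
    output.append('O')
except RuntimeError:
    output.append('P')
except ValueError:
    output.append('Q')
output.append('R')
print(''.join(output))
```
QR

ValueError is caught by its specific handler, not RuntimeError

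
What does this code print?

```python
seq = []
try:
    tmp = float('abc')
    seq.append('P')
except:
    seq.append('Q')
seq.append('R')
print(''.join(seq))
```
QR

Exception raised in try, caught by bare except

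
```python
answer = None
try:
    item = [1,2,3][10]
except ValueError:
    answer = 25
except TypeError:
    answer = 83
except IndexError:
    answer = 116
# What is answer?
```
116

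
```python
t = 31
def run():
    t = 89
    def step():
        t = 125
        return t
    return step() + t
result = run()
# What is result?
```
214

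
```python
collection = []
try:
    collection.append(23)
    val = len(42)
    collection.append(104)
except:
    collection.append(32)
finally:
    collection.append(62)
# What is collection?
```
[23, 32, 62]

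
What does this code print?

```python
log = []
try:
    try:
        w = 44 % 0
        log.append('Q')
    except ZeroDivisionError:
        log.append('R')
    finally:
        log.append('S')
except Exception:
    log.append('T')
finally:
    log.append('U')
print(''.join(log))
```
RSU

Both finally blocks run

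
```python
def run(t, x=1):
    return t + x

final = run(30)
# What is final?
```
31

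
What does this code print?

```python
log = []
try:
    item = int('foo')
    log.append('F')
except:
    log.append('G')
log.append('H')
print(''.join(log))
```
GH

Exception raised in try, caught by bare except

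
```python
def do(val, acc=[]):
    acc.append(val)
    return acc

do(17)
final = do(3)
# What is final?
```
[17, 3]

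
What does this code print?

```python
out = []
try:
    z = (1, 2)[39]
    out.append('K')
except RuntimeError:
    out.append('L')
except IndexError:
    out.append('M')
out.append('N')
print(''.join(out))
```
MN

IndexError is caught by its specific handler, not RuntimeError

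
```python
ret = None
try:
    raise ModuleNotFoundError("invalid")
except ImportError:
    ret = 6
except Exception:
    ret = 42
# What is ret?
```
6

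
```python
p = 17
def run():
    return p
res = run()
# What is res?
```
17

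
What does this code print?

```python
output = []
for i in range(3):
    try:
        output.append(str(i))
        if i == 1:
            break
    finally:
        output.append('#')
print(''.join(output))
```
0#1#

finally runs even when breaking out of loop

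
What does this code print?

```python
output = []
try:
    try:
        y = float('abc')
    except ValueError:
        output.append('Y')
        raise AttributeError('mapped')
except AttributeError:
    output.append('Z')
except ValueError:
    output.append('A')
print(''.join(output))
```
YZ

New AttributeError raised, caught by outer AttributeError handler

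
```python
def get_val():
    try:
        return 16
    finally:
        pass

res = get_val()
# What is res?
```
16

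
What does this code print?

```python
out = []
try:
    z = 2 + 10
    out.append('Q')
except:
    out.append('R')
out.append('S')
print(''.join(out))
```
QS

No exception, try block completes normally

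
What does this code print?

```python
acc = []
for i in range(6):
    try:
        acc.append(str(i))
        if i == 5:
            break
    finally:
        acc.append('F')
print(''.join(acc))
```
0F1F2F3F4F5F

finally runs even when breaking out of loop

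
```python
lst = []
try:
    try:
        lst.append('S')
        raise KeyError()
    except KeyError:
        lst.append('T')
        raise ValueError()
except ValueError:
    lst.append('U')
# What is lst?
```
['S', 'T', 'U']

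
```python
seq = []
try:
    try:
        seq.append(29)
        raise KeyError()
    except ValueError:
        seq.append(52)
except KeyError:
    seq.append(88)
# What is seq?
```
[29, 88]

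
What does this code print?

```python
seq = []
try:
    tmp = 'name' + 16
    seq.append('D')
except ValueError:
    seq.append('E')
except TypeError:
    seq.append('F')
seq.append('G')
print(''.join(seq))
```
FG

TypeError is caught by its specific handler, not ValueError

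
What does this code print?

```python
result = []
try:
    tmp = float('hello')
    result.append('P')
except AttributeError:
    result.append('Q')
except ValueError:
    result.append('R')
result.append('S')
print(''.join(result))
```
RS

ValueError is caught by its specific handler, not AttributeError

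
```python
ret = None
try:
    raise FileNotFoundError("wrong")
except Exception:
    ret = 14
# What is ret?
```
14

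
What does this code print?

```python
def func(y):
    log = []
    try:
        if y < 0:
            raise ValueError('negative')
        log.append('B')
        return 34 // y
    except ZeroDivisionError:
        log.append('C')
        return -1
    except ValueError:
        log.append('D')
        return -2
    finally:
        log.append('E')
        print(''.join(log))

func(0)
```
BCE

y=0 causes ZeroDivisionError, caught, finally prints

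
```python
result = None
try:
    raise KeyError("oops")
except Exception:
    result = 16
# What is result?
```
16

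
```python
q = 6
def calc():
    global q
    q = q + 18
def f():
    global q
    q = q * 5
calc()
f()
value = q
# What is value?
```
120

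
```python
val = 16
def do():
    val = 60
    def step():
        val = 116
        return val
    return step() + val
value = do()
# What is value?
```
176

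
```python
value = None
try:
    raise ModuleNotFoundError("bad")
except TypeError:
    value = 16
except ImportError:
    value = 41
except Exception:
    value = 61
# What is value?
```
41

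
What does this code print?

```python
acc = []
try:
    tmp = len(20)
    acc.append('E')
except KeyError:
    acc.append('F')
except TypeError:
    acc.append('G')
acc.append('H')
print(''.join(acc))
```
GH

TypeError is caught by its specific handler, not KeyError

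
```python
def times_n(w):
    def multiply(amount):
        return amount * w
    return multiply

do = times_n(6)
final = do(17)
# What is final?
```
102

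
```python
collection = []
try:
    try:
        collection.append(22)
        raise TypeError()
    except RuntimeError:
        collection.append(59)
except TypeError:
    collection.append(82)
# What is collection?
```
[22, 82]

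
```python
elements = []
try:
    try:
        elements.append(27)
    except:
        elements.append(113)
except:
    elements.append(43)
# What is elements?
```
[27]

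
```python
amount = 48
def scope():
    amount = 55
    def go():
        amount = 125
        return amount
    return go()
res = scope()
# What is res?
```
125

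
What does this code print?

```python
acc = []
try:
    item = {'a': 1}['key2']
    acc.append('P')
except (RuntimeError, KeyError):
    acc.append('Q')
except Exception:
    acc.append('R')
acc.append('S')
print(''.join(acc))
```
QS

KeyError matches tuple containing it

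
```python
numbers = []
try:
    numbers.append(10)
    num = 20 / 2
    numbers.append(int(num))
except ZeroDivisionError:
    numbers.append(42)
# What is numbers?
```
[10, 10]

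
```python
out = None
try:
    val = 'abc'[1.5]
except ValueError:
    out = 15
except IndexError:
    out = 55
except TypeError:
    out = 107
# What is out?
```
107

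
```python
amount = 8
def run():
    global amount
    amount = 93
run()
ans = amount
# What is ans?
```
93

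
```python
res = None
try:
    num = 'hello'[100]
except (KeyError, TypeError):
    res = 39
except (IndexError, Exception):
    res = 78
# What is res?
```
78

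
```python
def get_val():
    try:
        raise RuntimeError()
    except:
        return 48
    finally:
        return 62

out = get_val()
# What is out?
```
62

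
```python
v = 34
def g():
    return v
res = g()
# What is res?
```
34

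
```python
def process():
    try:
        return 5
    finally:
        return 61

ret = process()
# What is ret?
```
61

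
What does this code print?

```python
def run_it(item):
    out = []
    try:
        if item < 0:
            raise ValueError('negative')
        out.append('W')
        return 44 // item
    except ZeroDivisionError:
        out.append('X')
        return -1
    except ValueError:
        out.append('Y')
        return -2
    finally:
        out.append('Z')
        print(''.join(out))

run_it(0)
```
WXZ

item=0 causes ZeroDivisionError, caught, finally prints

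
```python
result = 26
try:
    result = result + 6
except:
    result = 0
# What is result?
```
32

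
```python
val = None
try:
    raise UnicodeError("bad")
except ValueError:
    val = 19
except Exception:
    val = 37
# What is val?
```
19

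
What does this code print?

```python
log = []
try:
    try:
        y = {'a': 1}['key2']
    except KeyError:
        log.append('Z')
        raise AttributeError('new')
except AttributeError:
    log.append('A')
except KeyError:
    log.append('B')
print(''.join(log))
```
ZA

New AttributeError raised, caught by outer AttributeError handler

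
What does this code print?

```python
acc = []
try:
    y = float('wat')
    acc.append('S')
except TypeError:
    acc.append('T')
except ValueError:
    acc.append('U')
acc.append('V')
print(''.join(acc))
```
UV

ValueError is caught by its specific handler, not TypeError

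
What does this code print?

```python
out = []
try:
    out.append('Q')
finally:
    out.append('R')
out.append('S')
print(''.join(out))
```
QRS

try/finally without except, no exception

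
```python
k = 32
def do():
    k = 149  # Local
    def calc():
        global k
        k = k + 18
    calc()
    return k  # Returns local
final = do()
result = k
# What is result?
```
50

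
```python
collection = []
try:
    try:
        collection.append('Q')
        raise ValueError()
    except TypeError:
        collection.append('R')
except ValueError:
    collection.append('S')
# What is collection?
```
['Q', 'S']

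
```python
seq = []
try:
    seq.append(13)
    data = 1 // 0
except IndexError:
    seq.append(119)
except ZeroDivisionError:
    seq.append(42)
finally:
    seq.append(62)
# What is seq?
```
[13, 42, 62]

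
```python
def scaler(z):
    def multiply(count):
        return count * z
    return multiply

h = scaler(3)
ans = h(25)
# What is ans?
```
75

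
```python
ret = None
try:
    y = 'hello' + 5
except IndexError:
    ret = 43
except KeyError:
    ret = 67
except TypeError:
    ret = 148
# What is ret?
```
148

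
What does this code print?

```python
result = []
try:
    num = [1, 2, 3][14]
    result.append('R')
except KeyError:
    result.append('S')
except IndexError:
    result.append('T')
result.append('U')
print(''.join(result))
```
TU

IndexError is caught by its specific handler, not KeyError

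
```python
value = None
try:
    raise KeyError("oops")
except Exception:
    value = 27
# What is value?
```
27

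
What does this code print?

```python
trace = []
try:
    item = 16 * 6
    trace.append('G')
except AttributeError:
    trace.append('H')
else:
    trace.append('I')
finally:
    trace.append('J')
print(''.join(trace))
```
GIJ

else runs before finally when no exception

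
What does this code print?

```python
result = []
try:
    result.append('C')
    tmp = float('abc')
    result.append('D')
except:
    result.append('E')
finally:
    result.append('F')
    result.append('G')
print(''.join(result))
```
CEFG

Code before exception runs, then except, then all of finally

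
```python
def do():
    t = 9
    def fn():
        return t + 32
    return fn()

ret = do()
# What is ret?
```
41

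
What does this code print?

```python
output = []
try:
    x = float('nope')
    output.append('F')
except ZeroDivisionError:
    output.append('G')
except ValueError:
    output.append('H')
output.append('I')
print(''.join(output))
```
HI

ValueError is caught by its specific handler, not ZeroDivisionError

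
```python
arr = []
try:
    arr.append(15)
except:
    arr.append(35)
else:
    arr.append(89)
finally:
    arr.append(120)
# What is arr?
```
[15, 89, 120]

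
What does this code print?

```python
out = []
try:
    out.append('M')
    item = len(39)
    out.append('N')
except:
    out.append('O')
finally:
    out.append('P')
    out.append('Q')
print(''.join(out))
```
MOPQ

Code before exception runs, then except, then all of finally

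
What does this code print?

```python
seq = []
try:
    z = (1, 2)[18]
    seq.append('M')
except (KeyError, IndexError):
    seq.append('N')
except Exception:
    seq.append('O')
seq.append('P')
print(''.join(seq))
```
NP

IndexError matches tuple containing it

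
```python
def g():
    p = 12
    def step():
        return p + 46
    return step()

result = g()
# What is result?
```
58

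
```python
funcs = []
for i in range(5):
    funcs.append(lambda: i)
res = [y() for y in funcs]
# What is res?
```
[4, 4, 4, 4, 4]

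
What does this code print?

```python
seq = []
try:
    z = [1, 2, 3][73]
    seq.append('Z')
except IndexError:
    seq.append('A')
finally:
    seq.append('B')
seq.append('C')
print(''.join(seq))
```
ABC

finally always runs, even after exception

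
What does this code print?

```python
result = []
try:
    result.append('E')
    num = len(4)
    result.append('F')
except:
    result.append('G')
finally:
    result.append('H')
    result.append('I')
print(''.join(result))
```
EGHI

Code before exception runs, then except, then all of finally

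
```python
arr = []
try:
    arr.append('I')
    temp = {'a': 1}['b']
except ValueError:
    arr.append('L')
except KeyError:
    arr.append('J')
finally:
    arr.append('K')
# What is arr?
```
['I', 'J', 'K']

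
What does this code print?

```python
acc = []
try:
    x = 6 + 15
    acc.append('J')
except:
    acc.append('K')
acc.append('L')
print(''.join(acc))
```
JL

No exception, try block completes normally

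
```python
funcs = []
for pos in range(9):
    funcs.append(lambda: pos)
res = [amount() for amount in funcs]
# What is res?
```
[8, 8, 8, 8, 8, 8, 8, 8, 8]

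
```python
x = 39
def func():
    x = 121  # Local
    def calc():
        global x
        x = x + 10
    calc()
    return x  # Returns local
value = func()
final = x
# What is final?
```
49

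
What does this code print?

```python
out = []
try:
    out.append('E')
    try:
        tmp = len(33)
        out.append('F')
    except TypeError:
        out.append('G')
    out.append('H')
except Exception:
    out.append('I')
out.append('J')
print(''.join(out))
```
EGHJ

Inner exception caught by inner handler, outer continues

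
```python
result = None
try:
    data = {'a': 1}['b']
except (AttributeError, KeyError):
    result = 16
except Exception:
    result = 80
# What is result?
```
16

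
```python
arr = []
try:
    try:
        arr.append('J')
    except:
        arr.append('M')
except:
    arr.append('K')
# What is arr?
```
['J']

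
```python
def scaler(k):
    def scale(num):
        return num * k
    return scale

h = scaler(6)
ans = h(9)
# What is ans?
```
54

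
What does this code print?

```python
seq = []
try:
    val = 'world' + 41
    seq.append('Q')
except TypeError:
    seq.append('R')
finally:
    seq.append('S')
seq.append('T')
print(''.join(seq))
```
RST

finally always runs, even after exception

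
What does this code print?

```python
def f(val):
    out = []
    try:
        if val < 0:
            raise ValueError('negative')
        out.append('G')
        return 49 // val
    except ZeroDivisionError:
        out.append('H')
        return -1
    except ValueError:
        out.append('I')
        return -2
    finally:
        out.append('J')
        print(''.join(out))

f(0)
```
GHJ

val=0 causes ZeroDivisionError, caught, finally prints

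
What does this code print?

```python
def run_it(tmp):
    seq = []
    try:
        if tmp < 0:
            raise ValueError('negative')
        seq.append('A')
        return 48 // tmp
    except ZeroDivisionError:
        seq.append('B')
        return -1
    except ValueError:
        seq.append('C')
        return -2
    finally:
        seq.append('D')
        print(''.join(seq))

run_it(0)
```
ABD

tmp=0 causes ZeroDivisionError, caught, finally prints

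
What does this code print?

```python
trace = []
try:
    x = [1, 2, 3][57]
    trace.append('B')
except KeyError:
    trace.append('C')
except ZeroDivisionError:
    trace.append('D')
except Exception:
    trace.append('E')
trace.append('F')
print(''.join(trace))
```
EF

IndexError not specifically caught, falls to Exception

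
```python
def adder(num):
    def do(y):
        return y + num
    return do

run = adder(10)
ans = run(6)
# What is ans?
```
16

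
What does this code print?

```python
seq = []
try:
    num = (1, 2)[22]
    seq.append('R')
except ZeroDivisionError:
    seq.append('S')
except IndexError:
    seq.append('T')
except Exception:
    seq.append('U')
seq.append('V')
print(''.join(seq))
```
TV

IndexError matches before generic Exception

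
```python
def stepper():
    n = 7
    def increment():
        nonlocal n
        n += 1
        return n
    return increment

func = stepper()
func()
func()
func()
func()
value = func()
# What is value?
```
12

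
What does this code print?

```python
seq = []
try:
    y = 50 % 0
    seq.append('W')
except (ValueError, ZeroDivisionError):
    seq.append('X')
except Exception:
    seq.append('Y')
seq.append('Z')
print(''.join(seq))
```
XZ

ZeroDivisionError matches tuple containing it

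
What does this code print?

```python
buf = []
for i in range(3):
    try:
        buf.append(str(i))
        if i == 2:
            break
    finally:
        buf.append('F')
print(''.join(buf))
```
0F1F2F

finally runs even when breaking out of loop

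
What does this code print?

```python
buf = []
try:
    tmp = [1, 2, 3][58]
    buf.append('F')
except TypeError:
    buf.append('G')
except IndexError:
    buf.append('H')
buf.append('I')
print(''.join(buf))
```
HI

IndexError is caught by its specific handler, not TypeError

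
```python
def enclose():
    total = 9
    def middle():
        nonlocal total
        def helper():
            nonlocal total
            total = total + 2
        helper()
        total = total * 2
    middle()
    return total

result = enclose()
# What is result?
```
22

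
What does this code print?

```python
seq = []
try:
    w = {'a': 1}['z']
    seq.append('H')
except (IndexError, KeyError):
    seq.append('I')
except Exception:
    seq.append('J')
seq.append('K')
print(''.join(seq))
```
IK

KeyError matches tuple containing it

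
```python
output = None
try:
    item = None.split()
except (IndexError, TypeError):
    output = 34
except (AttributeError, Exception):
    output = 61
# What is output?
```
61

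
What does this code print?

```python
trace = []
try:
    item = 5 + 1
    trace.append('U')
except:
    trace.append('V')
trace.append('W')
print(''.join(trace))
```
UW

No exception, try block completes normally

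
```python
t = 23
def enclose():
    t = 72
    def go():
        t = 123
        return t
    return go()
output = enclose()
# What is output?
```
123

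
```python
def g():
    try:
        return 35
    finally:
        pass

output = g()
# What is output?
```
35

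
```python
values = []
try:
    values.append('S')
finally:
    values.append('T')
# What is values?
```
['S', 'T']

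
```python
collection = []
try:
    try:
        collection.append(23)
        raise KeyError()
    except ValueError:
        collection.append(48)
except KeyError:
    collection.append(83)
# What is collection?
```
[23, 83]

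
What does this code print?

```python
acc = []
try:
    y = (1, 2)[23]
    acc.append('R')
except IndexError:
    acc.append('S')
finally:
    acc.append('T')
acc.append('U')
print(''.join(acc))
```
STU

finally always runs, even after exception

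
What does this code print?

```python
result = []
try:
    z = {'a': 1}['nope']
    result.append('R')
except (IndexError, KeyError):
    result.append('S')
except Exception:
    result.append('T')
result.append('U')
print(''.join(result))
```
SU

KeyError matches tuple containing it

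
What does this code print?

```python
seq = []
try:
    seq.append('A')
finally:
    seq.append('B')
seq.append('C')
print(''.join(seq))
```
ABC

try/finally without except, no exception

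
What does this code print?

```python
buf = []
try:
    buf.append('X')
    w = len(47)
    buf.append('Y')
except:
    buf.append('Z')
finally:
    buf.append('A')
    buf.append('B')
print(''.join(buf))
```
XZAB

Code before exception runs, then except, then all of finally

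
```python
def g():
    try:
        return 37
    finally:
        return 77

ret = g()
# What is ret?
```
77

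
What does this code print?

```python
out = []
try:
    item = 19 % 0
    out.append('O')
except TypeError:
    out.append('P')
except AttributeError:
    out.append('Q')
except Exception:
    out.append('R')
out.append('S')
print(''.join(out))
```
RS

ZeroDivisionError not specifically caught, falls to Exception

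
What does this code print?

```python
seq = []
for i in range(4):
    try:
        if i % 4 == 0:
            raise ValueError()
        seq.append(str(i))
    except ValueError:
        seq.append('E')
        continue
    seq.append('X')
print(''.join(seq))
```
E1X2X3X

continue in except skips rest of loop body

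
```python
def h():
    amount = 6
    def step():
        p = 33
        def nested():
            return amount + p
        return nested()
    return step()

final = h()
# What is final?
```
39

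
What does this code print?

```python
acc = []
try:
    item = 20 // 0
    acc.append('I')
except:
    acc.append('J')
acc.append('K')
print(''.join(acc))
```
JK

Exception raised in try, caught by bare except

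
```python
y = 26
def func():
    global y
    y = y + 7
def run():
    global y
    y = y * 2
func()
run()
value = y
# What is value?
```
66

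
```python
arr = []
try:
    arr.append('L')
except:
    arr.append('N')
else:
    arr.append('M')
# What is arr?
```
['L', 'M']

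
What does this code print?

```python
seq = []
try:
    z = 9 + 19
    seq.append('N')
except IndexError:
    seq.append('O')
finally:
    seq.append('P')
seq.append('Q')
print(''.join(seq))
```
NPQ

finally runs after normal execution too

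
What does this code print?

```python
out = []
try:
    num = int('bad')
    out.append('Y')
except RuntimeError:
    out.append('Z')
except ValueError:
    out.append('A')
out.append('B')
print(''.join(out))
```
AB

ValueError is caught by its specific handler, not RuntimeError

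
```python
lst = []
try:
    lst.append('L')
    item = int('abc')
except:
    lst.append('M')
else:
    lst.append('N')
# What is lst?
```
['L', 'M']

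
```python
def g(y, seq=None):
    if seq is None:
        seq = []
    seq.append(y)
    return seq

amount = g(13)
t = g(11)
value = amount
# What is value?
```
[13]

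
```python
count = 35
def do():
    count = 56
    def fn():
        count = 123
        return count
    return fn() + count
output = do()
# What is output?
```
179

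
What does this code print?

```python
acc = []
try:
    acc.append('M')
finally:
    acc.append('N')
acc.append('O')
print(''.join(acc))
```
MNO

try/finally without except, no exception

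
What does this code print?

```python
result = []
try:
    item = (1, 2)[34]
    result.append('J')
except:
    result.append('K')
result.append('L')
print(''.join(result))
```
KL

Exception raised in try, caught by bare except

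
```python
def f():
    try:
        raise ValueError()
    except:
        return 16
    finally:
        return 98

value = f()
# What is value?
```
98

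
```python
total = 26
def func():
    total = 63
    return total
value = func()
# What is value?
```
63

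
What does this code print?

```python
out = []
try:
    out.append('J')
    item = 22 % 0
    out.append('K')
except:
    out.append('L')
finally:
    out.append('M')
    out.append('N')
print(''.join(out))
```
JLMN

Code before exception runs, then except, then all of finally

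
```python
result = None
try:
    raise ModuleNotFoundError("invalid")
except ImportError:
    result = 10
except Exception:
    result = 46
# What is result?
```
10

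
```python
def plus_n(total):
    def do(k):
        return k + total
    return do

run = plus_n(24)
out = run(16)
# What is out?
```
40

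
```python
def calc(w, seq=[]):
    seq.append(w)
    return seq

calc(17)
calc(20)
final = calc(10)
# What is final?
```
[17, 20, 10]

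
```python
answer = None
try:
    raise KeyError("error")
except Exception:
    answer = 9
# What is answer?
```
9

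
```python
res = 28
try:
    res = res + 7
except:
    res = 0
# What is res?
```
35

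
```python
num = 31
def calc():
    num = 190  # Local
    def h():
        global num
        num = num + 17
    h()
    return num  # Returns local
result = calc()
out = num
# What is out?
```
48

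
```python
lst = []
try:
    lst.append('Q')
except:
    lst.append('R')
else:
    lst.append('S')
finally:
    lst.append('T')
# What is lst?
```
['Q', 'S', 'T']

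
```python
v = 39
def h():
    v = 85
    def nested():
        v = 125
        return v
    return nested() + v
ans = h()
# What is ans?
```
210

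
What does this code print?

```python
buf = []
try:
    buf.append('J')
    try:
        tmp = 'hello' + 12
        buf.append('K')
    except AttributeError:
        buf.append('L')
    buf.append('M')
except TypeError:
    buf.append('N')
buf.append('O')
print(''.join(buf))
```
JNO

Inner handler doesn't match, propagates to outer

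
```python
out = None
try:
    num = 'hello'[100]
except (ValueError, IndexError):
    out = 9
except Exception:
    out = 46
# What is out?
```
9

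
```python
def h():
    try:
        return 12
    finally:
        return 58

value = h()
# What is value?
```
58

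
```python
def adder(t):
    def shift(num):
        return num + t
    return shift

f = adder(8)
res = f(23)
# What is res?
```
31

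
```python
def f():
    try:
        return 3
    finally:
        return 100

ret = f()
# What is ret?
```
100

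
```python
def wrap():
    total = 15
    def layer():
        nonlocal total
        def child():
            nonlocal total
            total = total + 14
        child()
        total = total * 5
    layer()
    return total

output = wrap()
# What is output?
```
145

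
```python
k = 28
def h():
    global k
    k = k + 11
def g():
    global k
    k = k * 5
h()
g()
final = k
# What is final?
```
195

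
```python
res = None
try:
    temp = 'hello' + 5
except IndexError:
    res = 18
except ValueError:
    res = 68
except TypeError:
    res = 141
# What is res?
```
141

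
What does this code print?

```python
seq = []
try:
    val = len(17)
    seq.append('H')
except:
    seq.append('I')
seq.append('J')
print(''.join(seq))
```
IJ

Exception raised in try, caught by bare except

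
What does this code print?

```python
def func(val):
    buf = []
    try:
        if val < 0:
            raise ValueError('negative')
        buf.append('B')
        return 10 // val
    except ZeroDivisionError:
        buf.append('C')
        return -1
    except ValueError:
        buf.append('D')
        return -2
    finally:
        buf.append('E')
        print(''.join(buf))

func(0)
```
BCE

val=0 causes ZeroDivisionError, caught, finally prints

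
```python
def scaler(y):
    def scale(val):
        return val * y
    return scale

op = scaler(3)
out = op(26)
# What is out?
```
78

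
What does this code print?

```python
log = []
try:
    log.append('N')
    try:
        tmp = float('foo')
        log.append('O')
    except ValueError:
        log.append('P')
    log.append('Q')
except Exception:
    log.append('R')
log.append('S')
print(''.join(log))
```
NPQS

Inner exception caught by inner handler, outer continues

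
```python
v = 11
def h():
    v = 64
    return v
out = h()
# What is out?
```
64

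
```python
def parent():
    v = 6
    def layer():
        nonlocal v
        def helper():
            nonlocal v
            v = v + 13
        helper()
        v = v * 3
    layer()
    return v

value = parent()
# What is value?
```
57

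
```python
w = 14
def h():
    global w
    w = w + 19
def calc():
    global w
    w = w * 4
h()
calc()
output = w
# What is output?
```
132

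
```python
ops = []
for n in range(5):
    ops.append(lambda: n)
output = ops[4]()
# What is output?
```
4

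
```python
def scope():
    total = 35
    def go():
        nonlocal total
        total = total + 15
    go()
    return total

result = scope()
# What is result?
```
50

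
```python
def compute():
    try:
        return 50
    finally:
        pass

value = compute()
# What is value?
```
50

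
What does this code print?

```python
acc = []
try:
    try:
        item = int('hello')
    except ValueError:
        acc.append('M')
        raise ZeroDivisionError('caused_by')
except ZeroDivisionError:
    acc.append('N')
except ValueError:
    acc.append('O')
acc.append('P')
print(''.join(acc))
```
MNP

ZeroDivisionError raised and caught, original ValueError not re-raised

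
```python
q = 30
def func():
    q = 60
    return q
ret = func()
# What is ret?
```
60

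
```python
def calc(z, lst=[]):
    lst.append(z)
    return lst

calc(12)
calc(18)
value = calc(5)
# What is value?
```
[12, 18, 5]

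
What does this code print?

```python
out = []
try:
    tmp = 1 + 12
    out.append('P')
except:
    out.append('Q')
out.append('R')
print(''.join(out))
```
PR

No exception, try block completes normally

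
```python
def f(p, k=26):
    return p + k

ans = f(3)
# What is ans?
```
29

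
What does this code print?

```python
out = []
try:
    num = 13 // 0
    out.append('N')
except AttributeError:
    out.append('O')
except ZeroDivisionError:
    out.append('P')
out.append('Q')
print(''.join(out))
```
PQ

ZeroDivisionError is caught by its specific handler, not AttributeError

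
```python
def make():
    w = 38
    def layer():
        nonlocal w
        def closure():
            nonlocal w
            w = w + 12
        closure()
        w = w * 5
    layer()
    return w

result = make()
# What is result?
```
250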